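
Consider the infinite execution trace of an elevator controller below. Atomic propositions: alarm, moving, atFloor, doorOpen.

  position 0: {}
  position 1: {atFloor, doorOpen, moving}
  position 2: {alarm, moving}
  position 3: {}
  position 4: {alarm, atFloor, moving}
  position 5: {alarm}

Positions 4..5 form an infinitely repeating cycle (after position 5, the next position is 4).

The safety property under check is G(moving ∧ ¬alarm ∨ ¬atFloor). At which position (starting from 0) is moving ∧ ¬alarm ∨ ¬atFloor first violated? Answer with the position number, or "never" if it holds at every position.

4

Check moving ∧ ¬alarm ∨ ¬atFloor at each position in order: 0 ✓, 1 ✓, 2 ✓, 3 ✓.
At position 4 the labels are {alarm, atFloor, moving}, so moving ∧ ¬alarm ∨ ¬atFloor is false there. This is the first violation.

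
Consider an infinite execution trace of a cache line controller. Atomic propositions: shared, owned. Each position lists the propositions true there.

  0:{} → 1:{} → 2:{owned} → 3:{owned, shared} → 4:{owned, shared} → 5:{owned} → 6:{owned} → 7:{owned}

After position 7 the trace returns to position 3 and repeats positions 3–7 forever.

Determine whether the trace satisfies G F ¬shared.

F ¬shared holds at every position 0..7, and those are all positions ever visited, so G F ¬shared holds.

Satisfied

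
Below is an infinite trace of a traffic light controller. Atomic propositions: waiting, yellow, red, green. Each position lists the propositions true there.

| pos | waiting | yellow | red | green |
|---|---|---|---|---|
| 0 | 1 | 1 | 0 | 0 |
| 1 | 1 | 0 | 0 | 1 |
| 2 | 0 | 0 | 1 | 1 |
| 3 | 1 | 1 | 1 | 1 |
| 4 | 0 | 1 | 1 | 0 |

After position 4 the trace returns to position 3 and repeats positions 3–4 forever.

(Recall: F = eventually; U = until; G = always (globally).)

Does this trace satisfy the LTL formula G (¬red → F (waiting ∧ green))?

Satisfied

¬red → F (waiting ∧ green) holds at every position 0..4, and those are all positions ever visited, so G (¬red → F (waiting ∧ green)) holds.
Positions where ¬red holds: 0, 1.
Check F (waiting ∧ green) at each: 0→ok, 1→ok.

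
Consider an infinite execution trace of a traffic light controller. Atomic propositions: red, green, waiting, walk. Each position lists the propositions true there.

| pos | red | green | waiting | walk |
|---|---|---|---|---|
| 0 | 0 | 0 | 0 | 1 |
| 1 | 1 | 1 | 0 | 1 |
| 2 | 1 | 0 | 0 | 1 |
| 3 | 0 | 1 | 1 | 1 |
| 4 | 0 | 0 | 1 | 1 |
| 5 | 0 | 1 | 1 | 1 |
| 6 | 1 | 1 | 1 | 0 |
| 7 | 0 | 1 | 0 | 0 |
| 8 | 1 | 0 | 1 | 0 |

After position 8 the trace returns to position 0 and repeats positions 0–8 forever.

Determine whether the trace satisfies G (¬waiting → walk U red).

No

¬waiting → walk U red must hold at every position from 0 onward. It fails at position 7, so G (¬waiting → walk U red) is false.
Positions where ¬waiting holds: 0, 1, 2, 7.
Check walk U red at each: 0→ok, 1→ok, 2→ok, 7→fails.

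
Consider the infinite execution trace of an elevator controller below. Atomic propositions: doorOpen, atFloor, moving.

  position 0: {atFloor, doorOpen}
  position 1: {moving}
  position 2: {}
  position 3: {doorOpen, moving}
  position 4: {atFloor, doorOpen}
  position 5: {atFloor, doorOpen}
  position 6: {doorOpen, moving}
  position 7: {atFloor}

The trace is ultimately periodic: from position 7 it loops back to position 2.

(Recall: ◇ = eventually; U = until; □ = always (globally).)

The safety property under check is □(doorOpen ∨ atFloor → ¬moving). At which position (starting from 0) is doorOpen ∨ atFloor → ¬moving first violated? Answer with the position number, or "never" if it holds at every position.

Check doorOpen ∨ atFloor → ¬moving at each position in order: 0 ✓, 1 ✓, 2 ✓.
At position 3 the labels are {doorOpen, moving}, so doorOpen ∨ atFloor → ¬moving is false there. This is the first violation.

3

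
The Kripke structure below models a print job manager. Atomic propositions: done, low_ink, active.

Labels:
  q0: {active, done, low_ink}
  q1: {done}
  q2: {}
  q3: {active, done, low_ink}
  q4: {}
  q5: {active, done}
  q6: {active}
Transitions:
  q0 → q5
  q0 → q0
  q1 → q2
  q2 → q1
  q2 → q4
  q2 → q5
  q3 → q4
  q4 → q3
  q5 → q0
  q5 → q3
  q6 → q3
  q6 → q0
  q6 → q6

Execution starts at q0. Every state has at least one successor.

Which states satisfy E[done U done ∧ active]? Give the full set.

States satisfying done: {q0, q1, q3, q5}.
States satisfying done ∧ active: {q0, q3, q5}.
States satisfying E[done U done ∧ active]: {q0, q3, q5}.

{q0, q3, q5}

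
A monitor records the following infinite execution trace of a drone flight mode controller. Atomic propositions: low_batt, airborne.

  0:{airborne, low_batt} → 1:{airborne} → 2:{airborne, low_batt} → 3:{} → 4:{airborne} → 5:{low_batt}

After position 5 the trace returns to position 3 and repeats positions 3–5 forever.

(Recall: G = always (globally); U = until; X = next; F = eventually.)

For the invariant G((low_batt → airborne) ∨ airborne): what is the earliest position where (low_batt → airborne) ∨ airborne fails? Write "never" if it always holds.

5

Check (low_batt → airborne) ∨ airborne at each position in order: 0 ✓, 1 ✓, 2 ✓, 3 ✓, 4 ✓.
At position 5 the labels are {low_batt}, so (low_batt → airborne) ∨ airborne is false there. This is the first violation.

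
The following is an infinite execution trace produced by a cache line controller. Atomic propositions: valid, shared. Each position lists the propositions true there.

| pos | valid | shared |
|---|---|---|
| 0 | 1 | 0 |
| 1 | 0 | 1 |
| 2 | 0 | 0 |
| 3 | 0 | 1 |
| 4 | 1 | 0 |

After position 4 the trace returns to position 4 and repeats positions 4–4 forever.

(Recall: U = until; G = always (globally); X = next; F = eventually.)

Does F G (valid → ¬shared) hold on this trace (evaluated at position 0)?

G (valid → ¬shared) holds at position 0, which is reachable from 0, so F G (valid → ¬shared) holds.

Holds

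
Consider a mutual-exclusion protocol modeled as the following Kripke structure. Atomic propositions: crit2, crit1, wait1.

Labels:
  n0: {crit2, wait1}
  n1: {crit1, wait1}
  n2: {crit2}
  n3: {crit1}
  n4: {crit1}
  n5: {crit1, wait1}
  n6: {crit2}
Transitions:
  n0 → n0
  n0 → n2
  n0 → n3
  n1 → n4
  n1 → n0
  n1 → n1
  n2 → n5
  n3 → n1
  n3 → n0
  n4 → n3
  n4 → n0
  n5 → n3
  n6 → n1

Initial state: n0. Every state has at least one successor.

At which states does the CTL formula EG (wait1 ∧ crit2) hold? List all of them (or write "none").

States satisfying wait1 ∧ crit2: {n0}.
States satisfying EG (wait1 ∧ crit2): {n0}.

{n0}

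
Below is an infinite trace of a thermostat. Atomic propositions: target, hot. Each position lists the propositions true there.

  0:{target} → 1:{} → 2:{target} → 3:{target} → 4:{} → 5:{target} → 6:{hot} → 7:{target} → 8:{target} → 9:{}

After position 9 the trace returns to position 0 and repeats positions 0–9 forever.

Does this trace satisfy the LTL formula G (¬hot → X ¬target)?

¬hot → X ¬target must hold at every position from 0 onward. It fails at position 1, so G (¬hot → X ¬target) is false.
Positions where ¬hot holds: 0, 1, 2, 3, 4, 5, 7, 8, 9.
Check X ¬target at each: 0→ok, 1→fails, 2→fails, 3→ok, 4→fails, 5→ok, 7→fails, 8→ok, 9→fails.

Does not hold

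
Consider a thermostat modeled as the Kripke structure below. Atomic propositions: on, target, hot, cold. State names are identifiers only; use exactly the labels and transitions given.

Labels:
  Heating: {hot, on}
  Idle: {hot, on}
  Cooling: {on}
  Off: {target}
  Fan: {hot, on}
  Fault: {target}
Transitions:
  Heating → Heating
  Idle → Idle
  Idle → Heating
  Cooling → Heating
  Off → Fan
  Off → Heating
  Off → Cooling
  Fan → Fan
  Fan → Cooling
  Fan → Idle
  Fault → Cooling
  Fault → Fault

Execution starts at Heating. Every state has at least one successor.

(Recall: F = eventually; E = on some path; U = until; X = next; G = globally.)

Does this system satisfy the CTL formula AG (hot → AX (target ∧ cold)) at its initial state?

Does not hold

States satisfying hot → AX (target ∧ cold): {Cooling, Off, Fault}.
States satisfying AG (hot → AX (target ∧ cold)): ∅.
Heating is reachable from Heating and violates hot → AX (target ∧ cold), so AG fails at Heating.
Heating ∉ Sat(AG (hot → AX (target ∧ cold))).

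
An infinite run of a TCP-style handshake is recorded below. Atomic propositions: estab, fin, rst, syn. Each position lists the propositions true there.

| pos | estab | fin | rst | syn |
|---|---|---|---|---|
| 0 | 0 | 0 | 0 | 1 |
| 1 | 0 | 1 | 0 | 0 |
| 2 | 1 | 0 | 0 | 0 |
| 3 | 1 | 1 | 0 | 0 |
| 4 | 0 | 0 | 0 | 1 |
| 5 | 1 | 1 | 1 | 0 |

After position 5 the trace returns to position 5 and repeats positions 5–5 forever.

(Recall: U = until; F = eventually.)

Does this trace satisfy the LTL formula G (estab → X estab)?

estab → X estab must hold at every position from 0 onward. It fails at position 3, so G (estab → X estab) is false.
Positions where estab holds: 2, 3, 5.
Check X estab at each: 2→ok, 3→fails, 5→ok.

Does not hold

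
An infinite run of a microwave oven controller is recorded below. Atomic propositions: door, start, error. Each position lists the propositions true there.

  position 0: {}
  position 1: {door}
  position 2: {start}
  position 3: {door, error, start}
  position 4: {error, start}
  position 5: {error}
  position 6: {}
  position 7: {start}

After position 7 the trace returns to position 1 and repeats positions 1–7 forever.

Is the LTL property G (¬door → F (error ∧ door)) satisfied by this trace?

¬door → F (error ∧ door) holds at every position 0..7, and those are all positions ever visited, so G (¬door → F (error ∧ door)) holds.
Positions where ¬door holds: 0, 2, 4, 5, 6, 7.
Check F (error ∧ door) at each: 0→ok, 2→ok, 4→ok, 5→ok, 6→ok, 7→ok.

Holds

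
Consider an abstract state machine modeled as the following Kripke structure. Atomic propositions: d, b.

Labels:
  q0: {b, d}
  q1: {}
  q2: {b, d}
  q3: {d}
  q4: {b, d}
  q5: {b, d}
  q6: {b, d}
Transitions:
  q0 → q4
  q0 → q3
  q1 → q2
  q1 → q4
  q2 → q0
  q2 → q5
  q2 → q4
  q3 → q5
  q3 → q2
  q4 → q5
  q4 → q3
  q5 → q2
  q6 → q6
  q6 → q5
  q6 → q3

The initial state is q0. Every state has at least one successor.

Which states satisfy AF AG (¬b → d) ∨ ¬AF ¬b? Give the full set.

{q0, q1, q2, q3, q4, q5, q6}

States satisfying AG (¬b → d): {q0, q2, q3, q4, q5, q6}.
States satisfying AF AG (¬b → d): {q0, q1, q2, q3, q4, q5, q6}.
States satisfying ¬b: {q1, q3}.
States satisfying AF ¬b: {q1, q3}.
States satisfying ¬AF ¬b: {q0, q2, q4, q5, q6}.
States satisfying AF AG (¬b → d) ∨ ¬AF ¬b: {q0, q1, q2, q3, q4, q5, q6}.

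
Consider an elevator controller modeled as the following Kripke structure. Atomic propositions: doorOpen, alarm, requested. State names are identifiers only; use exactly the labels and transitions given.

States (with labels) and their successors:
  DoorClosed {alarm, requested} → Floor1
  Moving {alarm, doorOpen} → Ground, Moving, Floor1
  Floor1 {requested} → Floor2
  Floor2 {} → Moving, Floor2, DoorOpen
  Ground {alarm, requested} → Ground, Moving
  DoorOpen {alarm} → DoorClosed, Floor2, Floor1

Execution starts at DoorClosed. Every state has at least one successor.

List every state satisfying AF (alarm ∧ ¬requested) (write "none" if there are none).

States satisfying alarm ∧ ¬requested: {Moving, DoorOpen}.
States satisfying AF (alarm ∧ ¬requested): {Moving, DoorOpen}.

{Moving, DoorOpen}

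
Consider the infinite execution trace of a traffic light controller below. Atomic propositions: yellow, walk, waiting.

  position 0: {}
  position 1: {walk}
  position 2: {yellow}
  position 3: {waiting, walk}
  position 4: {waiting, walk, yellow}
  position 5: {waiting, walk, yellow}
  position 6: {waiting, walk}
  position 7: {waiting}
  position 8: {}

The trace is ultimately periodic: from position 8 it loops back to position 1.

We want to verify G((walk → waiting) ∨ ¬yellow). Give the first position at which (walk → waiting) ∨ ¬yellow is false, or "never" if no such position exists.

never

(walk → waiting) ∨ ¬yellow holds at every position 0..8, and those are all the positions the trace ever visits, so the invariant G((walk → waiting) ∨ ¬yellow) is never violated.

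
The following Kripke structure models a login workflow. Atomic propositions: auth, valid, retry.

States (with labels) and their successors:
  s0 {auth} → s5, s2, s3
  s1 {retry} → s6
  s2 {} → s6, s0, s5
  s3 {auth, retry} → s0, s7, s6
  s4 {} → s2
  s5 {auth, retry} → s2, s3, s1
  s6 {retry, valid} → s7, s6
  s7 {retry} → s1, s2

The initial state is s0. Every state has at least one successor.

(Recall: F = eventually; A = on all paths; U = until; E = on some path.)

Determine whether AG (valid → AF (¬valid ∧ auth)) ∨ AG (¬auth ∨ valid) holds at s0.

States satisfying valid → AF (¬valid ∧ auth): {s0, s1, s2, s3, s4, s5, s7}.
States satisfying AG (valid → AF (¬valid ∧ auth)): ∅.
States satisfying ¬auth ∨ valid: {s1, s2, s4, s6, s7}.
States satisfying AG (¬auth ∨ valid): ∅.
States satisfying AG (valid → AF (¬valid ∧ auth)) ∨ AG (¬auth ∨ valid): ∅.
s0 ∉ Sat(AG (valid → AF (¬valid ∧ auth)) ∨ AG (¬auth ∨ valid)).

Violated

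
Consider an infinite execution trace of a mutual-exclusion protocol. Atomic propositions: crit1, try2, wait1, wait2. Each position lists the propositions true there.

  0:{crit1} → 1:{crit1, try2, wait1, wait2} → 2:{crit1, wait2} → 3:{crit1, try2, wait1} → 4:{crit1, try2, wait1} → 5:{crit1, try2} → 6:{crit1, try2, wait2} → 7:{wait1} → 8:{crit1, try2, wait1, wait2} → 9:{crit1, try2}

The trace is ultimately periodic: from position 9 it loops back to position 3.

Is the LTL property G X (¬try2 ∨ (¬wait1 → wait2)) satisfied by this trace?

X (¬try2 ∨ (¬wait1 → wait2)) must hold at every position from 0 onward. It fails at position 4, so G X (¬try2 ∨ (¬wait1 → wait2)) is false.

Violated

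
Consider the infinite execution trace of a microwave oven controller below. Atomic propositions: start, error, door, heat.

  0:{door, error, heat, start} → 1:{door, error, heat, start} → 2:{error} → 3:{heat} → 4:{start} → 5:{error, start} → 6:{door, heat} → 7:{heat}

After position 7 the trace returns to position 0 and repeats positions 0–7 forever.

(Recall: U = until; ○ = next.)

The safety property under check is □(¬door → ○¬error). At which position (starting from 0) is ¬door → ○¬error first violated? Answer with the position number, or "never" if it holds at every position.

4

Check ¬door → ○¬error at each position in order: 0 ✓, 1 ✓, 2 ✓, 3 ✓.
At position 4 the labels are {start} and the next position 5 has {error, start}, so ¬door → ○¬error is false there. This is the first violation.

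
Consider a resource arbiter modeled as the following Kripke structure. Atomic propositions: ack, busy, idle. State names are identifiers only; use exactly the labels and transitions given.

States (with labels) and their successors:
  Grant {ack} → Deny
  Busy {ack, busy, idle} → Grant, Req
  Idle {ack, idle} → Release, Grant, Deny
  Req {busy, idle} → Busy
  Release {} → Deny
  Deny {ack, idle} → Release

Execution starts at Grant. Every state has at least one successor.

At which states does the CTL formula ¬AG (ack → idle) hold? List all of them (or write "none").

{Grant, Busy, Idle, Req}

States satisfying ack → idle: {Busy, Idle, Req, Release, Deny}.
States satisfying AG (ack → idle): {Release, Deny}.
States satisfying ¬AG (ack → idle): {Grant, Busy, Idle, Req}.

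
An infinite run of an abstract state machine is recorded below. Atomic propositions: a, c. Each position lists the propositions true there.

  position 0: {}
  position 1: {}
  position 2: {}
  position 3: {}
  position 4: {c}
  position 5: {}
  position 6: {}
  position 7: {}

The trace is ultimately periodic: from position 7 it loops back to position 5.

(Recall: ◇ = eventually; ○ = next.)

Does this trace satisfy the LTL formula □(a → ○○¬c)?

a → ○○¬c holds at every position 0..7, and those are all positions ever visited, so □(a → ○○¬c) holds.

Yes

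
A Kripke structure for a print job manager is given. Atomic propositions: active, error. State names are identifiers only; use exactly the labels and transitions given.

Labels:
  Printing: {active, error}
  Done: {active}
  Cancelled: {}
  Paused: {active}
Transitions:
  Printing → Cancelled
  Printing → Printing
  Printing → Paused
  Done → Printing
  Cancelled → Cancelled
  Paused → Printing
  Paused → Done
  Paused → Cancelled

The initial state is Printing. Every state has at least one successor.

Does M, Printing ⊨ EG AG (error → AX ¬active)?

Violated

States satisfying AG (error → AX ¬active): {Cancelled}.
States satisfying EG AG (error → AX ¬active): {Cancelled}.
No suitable path/successor from Printing witnesses the formula.
Printing ∉ Sat(EG AG (error → AX ¬active)).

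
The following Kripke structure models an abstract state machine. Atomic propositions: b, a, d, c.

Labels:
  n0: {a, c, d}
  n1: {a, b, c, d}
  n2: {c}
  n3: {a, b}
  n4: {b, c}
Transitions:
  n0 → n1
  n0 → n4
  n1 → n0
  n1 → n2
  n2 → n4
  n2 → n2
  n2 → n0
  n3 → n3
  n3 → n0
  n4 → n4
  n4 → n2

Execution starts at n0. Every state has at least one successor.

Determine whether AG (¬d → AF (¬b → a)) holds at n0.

Violated

States satisfying ¬d → AF (¬b → a): {n0, n1, n3, n4}.
States satisfying AG (¬d → AF (¬b → a)): ∅.
n2 is reachable from n0 and violates ¬d → AF (¬b → a), so AG fails at n0.
n0 ∉ Sat(AG (¬d → AF (¬b → a))).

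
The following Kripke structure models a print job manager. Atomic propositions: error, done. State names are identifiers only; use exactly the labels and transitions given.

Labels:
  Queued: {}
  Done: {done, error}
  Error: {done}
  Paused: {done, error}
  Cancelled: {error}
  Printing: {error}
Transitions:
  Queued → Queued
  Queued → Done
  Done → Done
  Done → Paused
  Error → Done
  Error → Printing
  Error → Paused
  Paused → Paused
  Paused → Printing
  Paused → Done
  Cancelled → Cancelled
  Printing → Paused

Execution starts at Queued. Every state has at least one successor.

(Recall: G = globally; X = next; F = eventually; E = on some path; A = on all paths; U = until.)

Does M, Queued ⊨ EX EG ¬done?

States satisfying EG ¬done: {Queued, Cancelled}.
States satisfying EX EG ¬done: {Queued, Cancelled}.
Queued ∈ Sat(EX EG ¬done).

Satisfied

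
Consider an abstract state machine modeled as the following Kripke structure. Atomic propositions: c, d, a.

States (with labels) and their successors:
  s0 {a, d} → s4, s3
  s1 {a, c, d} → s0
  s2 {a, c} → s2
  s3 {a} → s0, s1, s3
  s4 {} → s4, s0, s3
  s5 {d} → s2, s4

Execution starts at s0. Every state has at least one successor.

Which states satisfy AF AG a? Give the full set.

{s2}

States satisfying AG a: {s2}.
States satisfying AF AG a: {s2}.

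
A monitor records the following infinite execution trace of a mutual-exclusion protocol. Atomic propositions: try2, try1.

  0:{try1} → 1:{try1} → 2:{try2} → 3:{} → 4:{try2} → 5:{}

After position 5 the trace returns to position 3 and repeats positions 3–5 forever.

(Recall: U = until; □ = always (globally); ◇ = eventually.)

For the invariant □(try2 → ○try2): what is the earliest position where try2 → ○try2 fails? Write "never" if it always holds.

2

Check try2 → ○try2 at each position in order: 0 ✓, 1 ✓.
At position 2 the labels are {try2} and the next position 3 has {}, so try2 → ○try2 is false there. This is the first violation.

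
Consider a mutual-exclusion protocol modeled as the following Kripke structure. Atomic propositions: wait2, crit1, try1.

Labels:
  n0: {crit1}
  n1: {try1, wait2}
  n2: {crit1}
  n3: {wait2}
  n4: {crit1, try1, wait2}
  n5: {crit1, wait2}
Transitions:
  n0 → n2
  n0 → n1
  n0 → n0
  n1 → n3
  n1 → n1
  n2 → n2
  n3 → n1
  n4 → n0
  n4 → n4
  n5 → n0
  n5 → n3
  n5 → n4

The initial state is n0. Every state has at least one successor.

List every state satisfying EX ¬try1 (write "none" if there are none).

States satisfying ¬try1: {n0, n2, n3, n5}.
States satisfying EX ¬try1: {n0, n1, n2, n4, n5}.

{n0, n1, n2, n4, n5}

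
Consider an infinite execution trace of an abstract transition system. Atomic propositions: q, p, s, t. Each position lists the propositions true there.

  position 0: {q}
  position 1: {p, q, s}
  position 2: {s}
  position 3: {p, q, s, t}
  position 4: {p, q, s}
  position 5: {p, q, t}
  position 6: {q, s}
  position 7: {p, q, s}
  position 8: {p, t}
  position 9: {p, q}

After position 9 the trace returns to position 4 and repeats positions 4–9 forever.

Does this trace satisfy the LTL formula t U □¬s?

Does not hold

Walking from position 0: at position 0, □¬s has not yet held and t fails, so t U □¬s is false.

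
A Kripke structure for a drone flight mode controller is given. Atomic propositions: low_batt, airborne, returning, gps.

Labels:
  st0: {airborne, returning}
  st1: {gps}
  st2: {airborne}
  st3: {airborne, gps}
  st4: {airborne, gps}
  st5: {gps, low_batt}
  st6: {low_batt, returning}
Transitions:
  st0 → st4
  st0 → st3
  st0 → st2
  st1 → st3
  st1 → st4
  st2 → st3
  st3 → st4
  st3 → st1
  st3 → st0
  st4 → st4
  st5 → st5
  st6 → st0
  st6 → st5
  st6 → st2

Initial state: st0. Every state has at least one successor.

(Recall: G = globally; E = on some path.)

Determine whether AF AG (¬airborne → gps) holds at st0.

States satisfying AG (¬airborne → gps): {st0, st1, st2, st3, st4, st5}.
States satisfying AF AG (¬airborne → gps): {st0, st1, st2, st3, st4, st5, st6}.
st0 ∈ Sat(AF AG (¬airborne → gps)).

Yes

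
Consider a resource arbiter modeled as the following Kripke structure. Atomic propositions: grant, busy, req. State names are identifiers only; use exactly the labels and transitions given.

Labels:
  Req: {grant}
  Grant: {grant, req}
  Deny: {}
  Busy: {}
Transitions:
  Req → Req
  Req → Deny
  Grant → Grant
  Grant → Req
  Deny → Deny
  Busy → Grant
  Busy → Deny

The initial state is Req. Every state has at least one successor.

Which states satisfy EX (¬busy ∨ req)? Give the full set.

{Req, Grant, Deny, Busy}

States satisfying ¬busy ∨ req: {Req, Grant, Deny, Busy}.
States satisfying EX (¬busy ∨ req): {Req, Grant, Deny, Busy}.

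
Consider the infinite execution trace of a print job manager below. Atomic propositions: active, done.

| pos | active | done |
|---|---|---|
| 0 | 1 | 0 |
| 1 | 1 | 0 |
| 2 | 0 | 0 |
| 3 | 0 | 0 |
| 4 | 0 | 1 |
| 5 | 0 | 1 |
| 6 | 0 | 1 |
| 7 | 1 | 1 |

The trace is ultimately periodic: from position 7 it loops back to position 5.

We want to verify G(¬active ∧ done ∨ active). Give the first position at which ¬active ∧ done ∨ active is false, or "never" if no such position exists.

Check ¬active ∧ done ∨ active at each position in order: 0 ✓, 1 ✓.
At position 2 the labels are {}, so ¬active ∧ done ∨ active is false there. This is the first violation.

2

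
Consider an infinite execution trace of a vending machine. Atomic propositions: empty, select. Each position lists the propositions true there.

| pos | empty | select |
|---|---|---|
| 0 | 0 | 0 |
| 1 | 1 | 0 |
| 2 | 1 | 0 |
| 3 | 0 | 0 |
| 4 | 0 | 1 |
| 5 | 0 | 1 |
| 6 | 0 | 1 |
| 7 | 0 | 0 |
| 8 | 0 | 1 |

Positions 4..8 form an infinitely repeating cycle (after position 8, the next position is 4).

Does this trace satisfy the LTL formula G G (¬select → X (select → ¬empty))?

Holds

G (¬select → X (select → ¬empty)) holds at every position 0..8, and those are all positions ever visited, so G G (¬select → X (select → ¬empty)) holds.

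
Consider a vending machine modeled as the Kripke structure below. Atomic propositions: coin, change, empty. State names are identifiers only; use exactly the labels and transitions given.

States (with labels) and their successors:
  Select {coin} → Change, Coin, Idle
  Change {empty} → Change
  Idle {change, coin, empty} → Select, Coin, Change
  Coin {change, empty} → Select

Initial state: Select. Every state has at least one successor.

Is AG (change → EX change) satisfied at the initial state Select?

States satisfying change → EX change: {Select, Change, Idle}.
States satisfying AG (change → EX change): {Change}.
Coin is reachable from Select and violates change → EX change, so AG fails at Select.
Select ∉ Sat(AG (change → EX change)).

Does not hold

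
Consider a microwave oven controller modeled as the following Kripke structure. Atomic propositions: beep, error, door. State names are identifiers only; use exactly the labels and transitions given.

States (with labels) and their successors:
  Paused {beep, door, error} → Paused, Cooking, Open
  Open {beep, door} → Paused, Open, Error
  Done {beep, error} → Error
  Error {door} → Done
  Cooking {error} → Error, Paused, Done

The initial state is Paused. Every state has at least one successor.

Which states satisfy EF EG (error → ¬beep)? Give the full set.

States satisfying EG (error → ¬beep): {Open}.
States satisfying EF EG (error → ¬beep): {Paused, Open, Cooking}.

{Paused, Open, Cooking}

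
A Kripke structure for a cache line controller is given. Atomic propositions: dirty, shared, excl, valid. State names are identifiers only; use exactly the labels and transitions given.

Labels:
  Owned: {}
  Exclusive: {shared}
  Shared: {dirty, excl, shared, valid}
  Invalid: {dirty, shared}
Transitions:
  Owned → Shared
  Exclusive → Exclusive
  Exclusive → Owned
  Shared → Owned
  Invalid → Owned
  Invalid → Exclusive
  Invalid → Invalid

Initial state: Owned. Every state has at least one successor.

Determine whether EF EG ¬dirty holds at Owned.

States satisfying EG ¬dirty: {Exclusive}.
States satisfying EF EG ¬dirty: {Exclusive, Invalid}.
No suitable path/successor from Owned witnesses the formula.
Owned ∉ Sat(EF EG ¬dirty).

Does not hold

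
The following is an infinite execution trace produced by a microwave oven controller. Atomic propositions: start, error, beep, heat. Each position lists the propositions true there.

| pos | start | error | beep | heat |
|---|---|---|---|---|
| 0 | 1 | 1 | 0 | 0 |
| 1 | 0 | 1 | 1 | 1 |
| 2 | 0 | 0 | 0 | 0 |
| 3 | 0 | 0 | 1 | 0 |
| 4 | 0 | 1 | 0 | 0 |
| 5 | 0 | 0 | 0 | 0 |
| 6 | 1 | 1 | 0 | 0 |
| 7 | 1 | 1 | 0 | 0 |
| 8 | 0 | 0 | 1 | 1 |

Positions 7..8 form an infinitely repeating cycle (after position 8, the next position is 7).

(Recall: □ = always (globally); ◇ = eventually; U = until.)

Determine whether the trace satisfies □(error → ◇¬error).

error → ◇¬error holds at every position 0..8, and those are all positions ever visited, so □(error → ◇¬error) holds.
Positions where error holds: 0, 1, 4, 6, 7.
Check ◇¬error at each: 0→ok, 1→ok, 4→ok, 6→ok, 7→ok.

Yes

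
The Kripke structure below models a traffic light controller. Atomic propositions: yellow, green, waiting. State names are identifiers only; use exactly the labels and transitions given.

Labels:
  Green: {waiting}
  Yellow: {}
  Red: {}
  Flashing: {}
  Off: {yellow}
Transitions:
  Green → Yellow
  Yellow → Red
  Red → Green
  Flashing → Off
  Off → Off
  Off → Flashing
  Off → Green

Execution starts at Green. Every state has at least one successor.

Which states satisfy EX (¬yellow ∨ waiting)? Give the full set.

{Green, Yellow, Red, Off}

States satisfying ¬yellow ∨ waiting: {Green, Yellow, Red, Flashing}.
States satisfying EX (¬yellow ∨ waiting): {Green, Yellow, Red, Off}.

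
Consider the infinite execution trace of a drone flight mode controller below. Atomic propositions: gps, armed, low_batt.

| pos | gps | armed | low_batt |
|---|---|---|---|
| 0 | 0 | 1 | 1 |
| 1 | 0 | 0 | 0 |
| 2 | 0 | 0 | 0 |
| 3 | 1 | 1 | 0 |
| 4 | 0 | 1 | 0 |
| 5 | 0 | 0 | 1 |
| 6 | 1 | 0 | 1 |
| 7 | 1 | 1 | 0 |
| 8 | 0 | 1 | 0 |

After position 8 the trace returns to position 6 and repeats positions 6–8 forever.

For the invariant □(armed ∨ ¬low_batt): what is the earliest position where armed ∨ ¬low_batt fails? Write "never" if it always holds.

5

Check armed ∨ ¬low_batt at each position in order: 0 ✓, 1 ✓, 2 ✓, 3 ✓, 4 ✓.
At position 5 the labels are {low_batt}, so armed ∨ ¬low_batt is false there. This is the first violation.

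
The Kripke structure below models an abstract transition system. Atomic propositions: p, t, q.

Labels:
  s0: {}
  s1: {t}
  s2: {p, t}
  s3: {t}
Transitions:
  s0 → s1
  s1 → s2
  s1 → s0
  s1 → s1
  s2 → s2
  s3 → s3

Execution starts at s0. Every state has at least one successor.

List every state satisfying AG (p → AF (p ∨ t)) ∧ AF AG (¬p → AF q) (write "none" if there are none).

{s2}

States satisfying p → AF (p ∨ t): {s0, s1, s2, s3}.
States satisfying AG (p → AF (p ∨ t)): {s0, s1, s2, s3}.
States satisfying AG (¬p → AF q): {s2}.
States satisfying AF AG (¬p → AF q): {s2}.
States satisfying AG (p → AF (p ∨ t)) ∧ AF AG (¬p → AF q): {s2}.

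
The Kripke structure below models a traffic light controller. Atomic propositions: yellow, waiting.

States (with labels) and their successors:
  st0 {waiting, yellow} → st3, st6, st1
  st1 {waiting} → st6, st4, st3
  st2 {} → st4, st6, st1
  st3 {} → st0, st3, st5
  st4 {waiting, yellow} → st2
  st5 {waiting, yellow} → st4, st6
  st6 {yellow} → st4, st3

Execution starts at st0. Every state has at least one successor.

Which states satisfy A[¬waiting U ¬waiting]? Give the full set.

{st2, st3, st6}

States satisfying ¬waiting: {st2, st3, st6}.
States satisfying A[¬waiting U ¬waiting]: {st2, st3, st6}.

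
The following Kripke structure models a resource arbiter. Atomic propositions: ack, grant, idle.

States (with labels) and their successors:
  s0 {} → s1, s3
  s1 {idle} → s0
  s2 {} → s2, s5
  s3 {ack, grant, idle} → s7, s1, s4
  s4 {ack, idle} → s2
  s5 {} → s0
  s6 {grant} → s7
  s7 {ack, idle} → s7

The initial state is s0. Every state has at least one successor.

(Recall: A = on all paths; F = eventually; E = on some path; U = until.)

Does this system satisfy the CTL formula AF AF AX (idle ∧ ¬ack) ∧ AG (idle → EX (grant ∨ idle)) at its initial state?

States satisfying AF AX (idle ∧ ¬ack): ∅.
States satisfying AF AF AX (idle ∧ ¬ack): ∅.
States satisfying idle → EX (grant ∨ idle): {s0, s2, s3, s5, s6, s7}.
States satisfying AG (idle → EX (grant ∨ idle)): {s6, s7}.
States satisfying AF AF AX (idle ∧ ¬ack) ∧ AG (idle → EX (grant ∨ idle)): ∅.
s0 ∉ Sat(AF AF AX (idle ∧ ¬ack) ∧ AG (idle → EX (grant ∨ idle))).

No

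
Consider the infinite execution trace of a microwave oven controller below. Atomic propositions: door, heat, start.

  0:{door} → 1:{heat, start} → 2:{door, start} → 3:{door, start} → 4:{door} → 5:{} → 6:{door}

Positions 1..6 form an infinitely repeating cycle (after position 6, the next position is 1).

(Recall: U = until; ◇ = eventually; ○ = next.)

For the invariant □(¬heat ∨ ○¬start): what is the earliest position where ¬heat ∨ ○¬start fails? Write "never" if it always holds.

Check ¬heat ∨ ○¬start at each position in order: 0 ✓.
At position 1 the labels are {heat, start} and the next position 2 has {door, start}, so ¬heat ∨ ○¬start is false there. This is the first violation.

1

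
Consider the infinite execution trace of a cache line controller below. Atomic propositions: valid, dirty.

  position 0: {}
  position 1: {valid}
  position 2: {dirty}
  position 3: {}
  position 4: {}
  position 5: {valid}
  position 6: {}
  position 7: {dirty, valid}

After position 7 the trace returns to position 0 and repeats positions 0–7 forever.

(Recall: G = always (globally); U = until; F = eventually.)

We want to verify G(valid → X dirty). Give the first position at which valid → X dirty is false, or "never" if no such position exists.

5

Check valid → X dirty at each position in order: 0 ✓, 1 ✓, 2 ✓, 3 ✓, 4 ✓.
At position 5 the labels are {valid} and the next position 6 has {}, so valid → X dirty is false there. This is the first violation.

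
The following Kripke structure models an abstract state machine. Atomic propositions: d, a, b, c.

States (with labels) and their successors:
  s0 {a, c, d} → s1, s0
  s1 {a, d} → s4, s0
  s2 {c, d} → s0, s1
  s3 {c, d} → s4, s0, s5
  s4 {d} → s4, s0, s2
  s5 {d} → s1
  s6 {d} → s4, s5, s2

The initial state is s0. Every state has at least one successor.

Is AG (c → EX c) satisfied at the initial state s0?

States satisfying c → EX c: {s0, s1, s2, s3, s4, s5, s6}.
States satisfying AG (c → EX c): {s0, s1, s2, s3, s4, s5, s6}.
Every state reachable from s0 satisfies c → EX c.
s0 ∈ Sat(AG (c → EX c)).

Yes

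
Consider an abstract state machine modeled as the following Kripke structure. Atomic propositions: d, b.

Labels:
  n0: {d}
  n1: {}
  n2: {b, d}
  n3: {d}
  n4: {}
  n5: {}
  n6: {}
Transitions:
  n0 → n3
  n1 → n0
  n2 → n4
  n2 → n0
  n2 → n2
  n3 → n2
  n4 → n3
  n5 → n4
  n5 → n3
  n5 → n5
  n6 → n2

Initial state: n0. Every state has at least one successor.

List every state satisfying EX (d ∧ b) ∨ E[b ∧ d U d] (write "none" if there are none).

{n0, n2, n3, n6}

States satisfying d ∧ b: {n2}.
States satisfying EX (d ∧ b): {n2, n3, n6}.
States satisfying b ∧ d: {n2}.
States satisfying d: {n0, n2, n3}.
States satisfying E[b ∧ d U d]: {n0, n2, n3}.
States satisfying EX (d ∧ b) ∨ E[b ∧ d U d]: {n0, n2, n3, n6}.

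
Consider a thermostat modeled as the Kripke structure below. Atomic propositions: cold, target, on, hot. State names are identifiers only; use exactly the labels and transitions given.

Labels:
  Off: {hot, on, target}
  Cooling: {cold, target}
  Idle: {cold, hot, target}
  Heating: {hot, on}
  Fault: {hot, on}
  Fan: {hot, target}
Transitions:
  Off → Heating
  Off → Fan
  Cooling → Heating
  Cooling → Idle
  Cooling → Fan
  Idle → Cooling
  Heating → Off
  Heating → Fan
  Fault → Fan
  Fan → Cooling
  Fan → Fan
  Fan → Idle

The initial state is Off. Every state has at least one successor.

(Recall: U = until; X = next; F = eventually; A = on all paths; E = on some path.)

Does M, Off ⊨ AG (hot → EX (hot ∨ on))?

States satisfying hot → EX (hot ∨ on): {Off, Cooling, Heating, Fault, Fan}.
States satisfying AG (hot → EX (hot ∨ on)): ∅.
Idle is reachable from Off and violates hot → EX (hot ∨ on), so AG fails at Off.
Off ∉ Sat(AG (hot → EX (hot ∨ on))).

Does not hold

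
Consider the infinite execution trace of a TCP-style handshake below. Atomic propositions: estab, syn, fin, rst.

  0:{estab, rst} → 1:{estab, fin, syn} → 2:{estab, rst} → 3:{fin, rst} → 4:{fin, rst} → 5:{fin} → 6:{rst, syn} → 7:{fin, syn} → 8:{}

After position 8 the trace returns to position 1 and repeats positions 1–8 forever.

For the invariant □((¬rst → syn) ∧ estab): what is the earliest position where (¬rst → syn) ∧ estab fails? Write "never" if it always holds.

Check (¬rst → syn) ∧ estab at each position in order: 0 ✓, 1 ✓, 2 ✓.
At position 3 the labels are {fin, rst}, so (¬rst → syn) ∧ estab is false there. This is the first violation.

3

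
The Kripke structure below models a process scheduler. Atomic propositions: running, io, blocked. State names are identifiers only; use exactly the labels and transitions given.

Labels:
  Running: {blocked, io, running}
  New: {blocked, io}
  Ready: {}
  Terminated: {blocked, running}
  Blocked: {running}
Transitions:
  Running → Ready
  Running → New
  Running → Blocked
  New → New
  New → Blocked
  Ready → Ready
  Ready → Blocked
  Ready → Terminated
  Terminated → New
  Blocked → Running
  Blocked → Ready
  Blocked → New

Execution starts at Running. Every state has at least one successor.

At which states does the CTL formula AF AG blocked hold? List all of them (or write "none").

none

States satisfying AG blocked: ∅.
States satisfying AF AG blocked: ∅.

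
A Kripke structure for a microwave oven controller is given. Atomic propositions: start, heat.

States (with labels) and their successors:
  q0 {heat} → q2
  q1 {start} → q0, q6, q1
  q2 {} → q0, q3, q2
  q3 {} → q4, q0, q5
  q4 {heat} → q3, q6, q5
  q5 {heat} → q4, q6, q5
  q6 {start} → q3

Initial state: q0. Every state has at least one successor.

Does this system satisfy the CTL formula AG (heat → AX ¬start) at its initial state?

Violated

States satisfying heat → AX ¬start: {q0, q1, q2, q3, q6}.
States satisfying AG (heat → AX ¬start): ∅.
q4 is reachable from q0 and violates heat → AX ¬start, so AG fails at q0.
q0 ∉ Sat(AG (heat → AX ¬start)).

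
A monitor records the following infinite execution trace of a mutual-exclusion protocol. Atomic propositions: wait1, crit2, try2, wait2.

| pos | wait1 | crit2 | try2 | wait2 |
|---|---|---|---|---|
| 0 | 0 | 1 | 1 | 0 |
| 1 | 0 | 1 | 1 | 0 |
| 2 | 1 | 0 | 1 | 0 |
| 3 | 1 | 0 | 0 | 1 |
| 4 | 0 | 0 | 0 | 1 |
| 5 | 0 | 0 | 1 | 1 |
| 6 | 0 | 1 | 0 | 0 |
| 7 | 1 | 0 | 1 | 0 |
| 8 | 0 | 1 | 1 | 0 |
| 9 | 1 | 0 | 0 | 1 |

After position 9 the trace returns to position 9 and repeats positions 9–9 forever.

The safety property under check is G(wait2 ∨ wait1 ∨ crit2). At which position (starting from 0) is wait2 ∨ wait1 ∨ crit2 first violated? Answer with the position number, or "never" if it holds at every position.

wait2 ∨ wait1 ∨ crit2 holds at every position 0..9, and those are all the positions the trace ever visits, so the invariant G(wait2 ∨ wait1 ∨ crit2) is never violated.

never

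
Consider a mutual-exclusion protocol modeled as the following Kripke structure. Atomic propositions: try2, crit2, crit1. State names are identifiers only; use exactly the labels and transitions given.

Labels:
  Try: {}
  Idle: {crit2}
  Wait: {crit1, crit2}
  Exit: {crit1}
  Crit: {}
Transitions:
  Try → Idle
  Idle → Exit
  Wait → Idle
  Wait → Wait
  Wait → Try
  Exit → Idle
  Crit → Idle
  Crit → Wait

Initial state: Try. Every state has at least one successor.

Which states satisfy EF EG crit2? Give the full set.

{Wait, Crit}

States satisfying EG crit2: {Wait}.
States satisfying EF EG crit2: {Wait, Crit}.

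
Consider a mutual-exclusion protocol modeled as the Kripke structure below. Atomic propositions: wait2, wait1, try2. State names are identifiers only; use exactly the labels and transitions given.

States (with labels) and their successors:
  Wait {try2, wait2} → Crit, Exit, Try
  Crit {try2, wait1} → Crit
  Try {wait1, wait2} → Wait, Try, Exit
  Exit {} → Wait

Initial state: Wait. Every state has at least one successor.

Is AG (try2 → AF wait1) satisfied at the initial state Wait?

States satisfying try2 → AF wait1: {Crit, Try, Exit}.
States satisfying AG (try2 → AF wait1): {Crit}.
Wait is reachable from Wait and violates try2 → AF wait1, so AG fails at Wait.
Wait ∉ Sat(AG (try2 → AF wait1)).

Does not hold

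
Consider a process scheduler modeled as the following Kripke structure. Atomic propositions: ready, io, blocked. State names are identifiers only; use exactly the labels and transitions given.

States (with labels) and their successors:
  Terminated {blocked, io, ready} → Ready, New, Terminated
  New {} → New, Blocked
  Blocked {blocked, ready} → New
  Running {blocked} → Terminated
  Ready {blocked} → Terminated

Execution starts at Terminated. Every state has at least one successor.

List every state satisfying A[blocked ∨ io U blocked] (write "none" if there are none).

States satisfying blocked ∨ io: {Terminated, Blocked, Running, Ready}.
States satisfying blocked: {Terminated, Blocked, Running, Ready}.
States satisfying A[blocked ∨ io U blocked]: {Terminated, Blocked, Running, Ready}.

{Terminated, Blocked, Running, Ready}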